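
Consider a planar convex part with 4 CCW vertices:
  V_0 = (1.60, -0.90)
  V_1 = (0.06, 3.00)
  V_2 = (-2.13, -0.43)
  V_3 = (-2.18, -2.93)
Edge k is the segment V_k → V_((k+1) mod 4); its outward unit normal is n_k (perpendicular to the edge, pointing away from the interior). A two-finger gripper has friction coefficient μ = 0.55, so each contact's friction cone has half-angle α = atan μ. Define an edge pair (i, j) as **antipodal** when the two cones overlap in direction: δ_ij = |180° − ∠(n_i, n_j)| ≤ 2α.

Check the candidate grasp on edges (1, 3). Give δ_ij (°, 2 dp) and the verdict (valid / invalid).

α = atan 0.55 = 28.81°;  2α = 57.62°
edge 1: e_1 = (-2.19, -3.43);  n_1 = (-0.8429, +0.5381)
edge 3: e_3 = (+3.78, +2.03);  n_3 = (+0.4731, -0.8810)
∠(n_1, n_3) = 150.80°
δ = |180° − 150.80°| = 29.20°
29.20° ≤ 2α = 57.62°  →  valid

δ = 29.20°, valid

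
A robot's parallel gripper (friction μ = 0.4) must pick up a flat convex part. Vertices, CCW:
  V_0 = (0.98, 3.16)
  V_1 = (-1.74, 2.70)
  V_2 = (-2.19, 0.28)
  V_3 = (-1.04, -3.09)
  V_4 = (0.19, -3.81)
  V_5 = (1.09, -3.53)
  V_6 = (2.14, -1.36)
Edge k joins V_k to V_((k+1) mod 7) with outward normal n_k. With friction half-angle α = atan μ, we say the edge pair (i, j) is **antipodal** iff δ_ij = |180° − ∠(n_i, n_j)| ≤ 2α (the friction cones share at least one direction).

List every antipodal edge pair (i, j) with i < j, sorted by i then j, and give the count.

count = 5; pairs: (0,3), (0,4), (1,5), (1,6), (2,6)

α = atan 0.4 = 21.80°;  2α = 43.60°
n_0 = (-0.1667, +0.9860)
n_1 = (-0.9831, +0.1828)
n_2 = (-0.9464, -0.3230)
n_3 = (-0.5052, -0.8630)
n_4 = (+0.2971, -0.9549)
n_5 = (+0.9002, -0.4356)
n_6 = (+0.9686, +0.2486)
  (0,1): δ = 110.13°  ·
  (0,2): δ = 80.76°  ·
  (0,3): δ = 39.94°  ✓
  (0,4): δ = 7.68°  ✓
  (0,5): δ = 54.58°  ·
  (0,6): δ = 94.79°  ·
  (1,2): δ = 150.62°  ·
  (1,3): δ = 109.81°  ·
  (1,4): δ = 62.18°  ·
  (1,5): δ = 15.29°  ✓
  (1,6): δ = 24.93°  ✓
  (2,3): δ = 139.19°  ·
  (2,4): δ = 91.56°  ·
  (2,5): δ = 44.66°  ·
  (2,6): δ = 4.45°  ✓
  (3,4): δ = 132.38°  ·
  (3,5): δ = 85.48°  ·
  (3,6): δ = 45.26°  ·
  (4,5): δ = 133.10°  ·
  (4,6): δ = 92.89°  ·
  (5,6): δ = 139.79°  ·
antipodal pairs: 5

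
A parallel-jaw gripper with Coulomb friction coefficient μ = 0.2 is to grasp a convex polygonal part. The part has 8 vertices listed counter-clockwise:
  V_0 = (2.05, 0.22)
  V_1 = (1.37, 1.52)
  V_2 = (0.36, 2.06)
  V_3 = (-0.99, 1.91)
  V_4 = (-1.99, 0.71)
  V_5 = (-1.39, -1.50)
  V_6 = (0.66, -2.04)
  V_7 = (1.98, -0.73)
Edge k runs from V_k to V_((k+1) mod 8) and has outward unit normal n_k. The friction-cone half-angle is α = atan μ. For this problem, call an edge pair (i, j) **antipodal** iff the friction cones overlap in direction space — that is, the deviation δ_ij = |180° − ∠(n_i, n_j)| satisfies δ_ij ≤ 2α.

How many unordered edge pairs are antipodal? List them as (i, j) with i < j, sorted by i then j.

α = atan 0.2 = 11.31°;  2α = 22.62°
n_0 = (+0.8861, +0.4635)
n_1 = (+0.4715, +0.8819)
n_2 = (-0.1104, +0.9939)
n_3 = (-0.7682, +0.6402)
n_4 = (-0.9651, -0.2620)
n_5 = (-0.2547, -0.9670)
n_6 = (+0.7044, -0.7098)
n_7 = (+0.9973, -0.0735)
  (0,1): δ = 145.74°  ·
  (0,2): δ = 111.27°  ·
  (0,3): δ = 67.42°  ·
  (0,4): δ = 12.42°  ✓
  (0,5): δ = 47.63°  ·
  (0,6): δ = 107.17°  ·
  (0,7): δ = 148.17°  ·
  (1,2): δ = 145.53°  ·
  (1,3): δ = 101.67°  ·
  (1,4): δ = 46.68°  ·
  (1,5): δ = 13.37°  ✓
  (1,6): δ = 72.91°  ·
  (1,7): δ = 113.92°  ·
  (2,3): δ = 136.15°  ·
  (2,4): δ = 81.15°  ·
  (2,5): δ = 21.10°  ✓
  (2,6): δ = 38.44°  ·
  (2,7): δ = 79.45°  ·
  (3,4): δ = 125.01°  ·
  (3,5): δ = 64.95°  ·
  (3,6): δ = 5.41°  ✓
  (3,7): δ = 35.59°  ·
  (4,5): δ = 119.95°  ·
  (4,6): δ = 60.41°  ·
  (4,7): δ = 19.40°  ✓
  (5,6): δ = 120.46°  ·
  (5,7): δ = 79.46°  ·
  (6,7): δ = 139.00°  ·
antipodal pairs: 5

count = 5; pairs: (0,4), (1,5), (2,5), (3,6), (4,7)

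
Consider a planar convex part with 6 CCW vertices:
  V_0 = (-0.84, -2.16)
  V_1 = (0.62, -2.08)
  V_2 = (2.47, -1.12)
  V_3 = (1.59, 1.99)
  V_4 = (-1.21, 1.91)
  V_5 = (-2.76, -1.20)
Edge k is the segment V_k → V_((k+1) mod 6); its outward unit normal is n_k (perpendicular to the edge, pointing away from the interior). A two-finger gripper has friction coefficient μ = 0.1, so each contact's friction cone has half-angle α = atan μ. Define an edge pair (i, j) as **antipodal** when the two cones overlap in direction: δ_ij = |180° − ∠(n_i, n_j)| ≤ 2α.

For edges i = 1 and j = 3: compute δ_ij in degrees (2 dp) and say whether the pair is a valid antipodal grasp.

δ = 25.79°, invalid

α = atan 0.1 = 5.71°;  2α = 11.42°
edge 1: e_1 = (+1.85, +0.96);  n_1 = (+0.4606, -0.8876)
edge 3: e_3 = (-2.80, -0.08);  n_3 = (-0.0286, +0.9996)
∠(n_1, n_3) = 154.21°
δ = |180° − 154.21°| = 25.79°
25.79° > 2α = 11.42°  →  invalid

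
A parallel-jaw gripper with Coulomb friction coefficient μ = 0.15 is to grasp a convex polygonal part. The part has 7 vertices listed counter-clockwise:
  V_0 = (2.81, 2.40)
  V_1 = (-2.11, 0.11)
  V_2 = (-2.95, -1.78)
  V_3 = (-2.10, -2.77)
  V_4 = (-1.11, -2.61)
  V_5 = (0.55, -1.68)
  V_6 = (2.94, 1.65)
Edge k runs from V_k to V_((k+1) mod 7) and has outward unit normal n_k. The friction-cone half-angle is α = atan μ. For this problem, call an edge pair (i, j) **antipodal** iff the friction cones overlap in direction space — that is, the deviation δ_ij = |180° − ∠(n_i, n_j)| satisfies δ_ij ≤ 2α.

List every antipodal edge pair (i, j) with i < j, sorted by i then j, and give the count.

α = atan 0.15 = 8.53°;  2α = 17.06°
n_0 = (-0.4220, +0.9066)
n_1 = (-0.9138, +0.4061)
n_2 = (-0.7587, -0.6514)
n_3 = (+0.1595, -0.9872)
n_4 = (+0.4888, -0.8724)
n_5 = (+0.8124, -0.5831)
n_6 = (+0.9853, +0.1708)
  (0,1): δ = 138.92°  ·
  (0,2): δ = 74.31°  ·
  (0,3): δ = 15.78°  ✓
  (0,4): δ = 4.30°  ✓
  (0,5): δ = 29.37°  ·
  (0,6): δ = 74.87°  ·
  (1,2): δ = 115.39°  ·
  (1,3): δ = 56.86°  ·
  (1,4): δ = 36.78°  ·
  (1,5): δ = 11.71°  ✓
  (1,6): δ = 33.80°  ·
  (2,3): δ = 121.47°  ·
  (2,4): δ = 101.39°  ·
  (2,5): δ = 76.32°  ·
  (2,6): δ = 30.82°  ·
  (3,4): δ = 159.92°  ·
  (3,5): δ = 134.85°  ·
  (3,6): δ = 89.35°  ·
  (4,5): δ = 154.93°  ·
  (4,6): δ = 109.43°  ·
  (5,6): δ = 134.50°  ·
antipodal pairs: 3

count = 3; pairs: (0,3), (0,4), (1,5)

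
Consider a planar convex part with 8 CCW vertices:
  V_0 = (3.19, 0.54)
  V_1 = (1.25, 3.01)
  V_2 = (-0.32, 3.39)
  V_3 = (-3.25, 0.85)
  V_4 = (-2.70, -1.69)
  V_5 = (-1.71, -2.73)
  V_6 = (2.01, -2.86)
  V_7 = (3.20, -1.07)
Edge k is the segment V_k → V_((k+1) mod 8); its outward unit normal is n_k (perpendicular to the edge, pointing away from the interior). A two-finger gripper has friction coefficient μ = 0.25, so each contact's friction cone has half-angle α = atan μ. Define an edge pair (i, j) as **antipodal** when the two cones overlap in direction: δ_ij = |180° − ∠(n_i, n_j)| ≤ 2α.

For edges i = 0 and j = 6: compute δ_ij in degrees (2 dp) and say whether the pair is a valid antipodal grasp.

δ = 108.24°, invalid

α = atan 0.25 = 14.04°;  2α = 28.07°
edge 0: e_0 = (-1.94, +2.47);  n_0 = (+0.7864, +0.6177)
edge 6: e_6 = (+1.19, +1.79);  n_6 = (+0.8328, -0.5536)
∠(n_0, n_6) = 71.76°
δ = |180° − 71.76°| = 108.24°
108.24° > 2α = 28.07°  →  invalid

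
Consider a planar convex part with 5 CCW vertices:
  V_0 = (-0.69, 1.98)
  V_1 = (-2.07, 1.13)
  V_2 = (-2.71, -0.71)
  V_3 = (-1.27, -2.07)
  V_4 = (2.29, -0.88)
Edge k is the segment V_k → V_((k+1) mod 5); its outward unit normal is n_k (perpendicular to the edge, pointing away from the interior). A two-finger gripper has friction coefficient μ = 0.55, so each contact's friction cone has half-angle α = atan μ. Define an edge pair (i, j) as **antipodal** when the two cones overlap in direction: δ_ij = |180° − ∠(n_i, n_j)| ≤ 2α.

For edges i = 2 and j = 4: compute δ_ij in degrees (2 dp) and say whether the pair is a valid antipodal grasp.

α = atan 0.55 = 28.81°;  2α = 57.62°
edge 2: e_2 = (+1.44, -1.36);  n_2 = (-0.6866, -0.7270)
edge 4: e_4 = (-2.98, +2.86);  n_4 = (+0.6924, +0.7215)
∠(n_2, n_4) = 179.54°
δ = |180° − 179.54°| = 0.46°
0.46° ≤ 2α = 57.62°  →  valid

δ = 0.46°, valid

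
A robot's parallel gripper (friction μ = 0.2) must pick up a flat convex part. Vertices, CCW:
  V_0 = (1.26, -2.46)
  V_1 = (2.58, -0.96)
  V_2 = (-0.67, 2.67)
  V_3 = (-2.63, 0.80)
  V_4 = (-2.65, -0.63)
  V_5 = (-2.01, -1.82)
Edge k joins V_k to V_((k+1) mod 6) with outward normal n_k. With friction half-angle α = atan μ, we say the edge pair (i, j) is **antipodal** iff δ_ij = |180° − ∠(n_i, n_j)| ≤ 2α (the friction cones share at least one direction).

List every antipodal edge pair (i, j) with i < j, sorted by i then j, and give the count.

α = atan 0.2 = 11.31°;  2α = 22.62°
n_0 = (+0.7507, -0.6606)
n_1 = (+0.7450, +0.6670)
n_2 = (-0.6903, +0.7235)
n_3 = (-0.9999, +0.0140)
n_4 = (-0.8807, -0.4737)
n_5 = (-0.1921, -0.9814)
  (0,1): δ = 96.81°  ·
  (0,2): δ = 5.00°  ✓
  (0,3): δ = 40.55°  ·
  (0,4): δ = 69.62°  ·
  (0,5): δ = 120.27°  ·
  (1,2): δ = 88.18°  ·
  (1,3): δ = 42.64°  ·
  (1,4): δ = 13.57°  ✓
  (1,5): δ = 37.09°  ·
  (2,3): δ = 134.46°  ·
  (2,4): δ = 105.38°  ·
  (2,5): δ = 54.73°  ·
  (3,4): δ = 150.93°  ·
  (3,5): δ = 100.27°  ·
  (4,5): δ = 129.35°  ·
antipodal pairs: 2

count = 2; pairs: (0,2), (1,4)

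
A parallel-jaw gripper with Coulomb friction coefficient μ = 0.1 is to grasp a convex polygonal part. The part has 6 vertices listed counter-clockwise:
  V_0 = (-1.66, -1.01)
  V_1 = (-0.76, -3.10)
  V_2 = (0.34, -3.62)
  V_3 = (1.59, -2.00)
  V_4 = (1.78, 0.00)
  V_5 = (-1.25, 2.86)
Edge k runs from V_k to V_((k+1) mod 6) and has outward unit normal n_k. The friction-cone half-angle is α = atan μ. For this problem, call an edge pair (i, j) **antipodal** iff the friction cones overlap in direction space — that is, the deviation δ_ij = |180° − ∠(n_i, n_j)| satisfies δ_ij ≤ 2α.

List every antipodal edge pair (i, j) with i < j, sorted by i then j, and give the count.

count = 1; pairs: (3,5)

α = atan 0.1 = 5.71°;  2α = 11.42°
n_0 = (-0.9185, -0.3955)
n_1 = (-0.4274, -0.9041)
n_2 = (+0.7917, -0.6109)
n_3 = (+0.9955, -0.0946)
n_4 = (+0.6864, +0.7272)
n_5 = (-0.9944, +0.1054)
  (0,1): δ = 138.60°  ·
  (0,2): δ = 60.95°  ·
  (0,3): δ = 28.72°  ·
  (0,4): δ = 23.36°  ·
  (0,5): δ = 150.65°  ·
  (1,2): δ = 102.35°  ·
  (1,3): δ = 70.13°  ·
  (1,4): δ = 18.05°  ·
  (1,5): δ = 109.25°  ·
  (2,3): δ = 147.77°  ·
  (2,4): δ = 95.69°  ·
  (2,5): δ = 31.61°  ·
  (3,4): δ = 127.92°  ·
  (3,5): δ = 0.62°  ✓
  (4,5): δ = 52.70°  ·
antipodal pairs: 1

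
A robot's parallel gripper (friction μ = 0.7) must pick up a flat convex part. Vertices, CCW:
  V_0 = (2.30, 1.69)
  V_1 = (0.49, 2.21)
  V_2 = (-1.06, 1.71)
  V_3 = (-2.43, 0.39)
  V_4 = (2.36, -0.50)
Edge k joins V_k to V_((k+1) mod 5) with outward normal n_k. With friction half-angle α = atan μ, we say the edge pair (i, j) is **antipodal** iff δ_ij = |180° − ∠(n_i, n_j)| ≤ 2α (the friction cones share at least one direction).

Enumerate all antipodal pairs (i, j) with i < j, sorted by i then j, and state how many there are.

count = 4; pairs: (0,3), (1,3), (2,3), (2,4)

α = atan 0.7 = 34.99°;  2α = 69.98°
n_0 = (+0.2761, +0.9611)
n_1 = (-0.3070, +0.9517)
n_2 = (-0.6938, +0.7201)
n_3 = (-0.1827, -0.9832)
n_4 = (+0.9996, +0.0274)
  (0,1): δ = 146.09°  ·
  (0,2): δ = 120.04°  ·
  (0,3): δ = 5.50°  ✓
  (0,4): δ = 107.60°  ·
  (1,2): δ = 153.94°  ·
  (1,3): δ = 28.40°  ✓
  (1,4): δ = 73.69°  ·
  (2,3): δ = 54.46°  ✓
  (2,4): δ = 47.63°  ✓
  (3,4): δ = 77.90°  ·
antipodal pairs: 4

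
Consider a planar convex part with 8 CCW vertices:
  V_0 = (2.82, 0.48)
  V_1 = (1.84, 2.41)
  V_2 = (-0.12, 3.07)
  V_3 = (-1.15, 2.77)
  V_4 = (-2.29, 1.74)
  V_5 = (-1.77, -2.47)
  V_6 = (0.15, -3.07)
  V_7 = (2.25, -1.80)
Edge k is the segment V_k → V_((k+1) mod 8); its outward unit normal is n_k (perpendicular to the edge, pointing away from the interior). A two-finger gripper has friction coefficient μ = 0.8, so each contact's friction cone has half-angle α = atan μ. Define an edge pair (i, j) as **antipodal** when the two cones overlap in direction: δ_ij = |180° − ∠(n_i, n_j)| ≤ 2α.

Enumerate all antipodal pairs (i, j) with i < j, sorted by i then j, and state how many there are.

count = 14; pairs: (0,3), (0,4), (0,5), (1,4), (1,5), (1,6), (2,5), (2,6), (2,7), (3,5), (3,6), (3,7), (4,6), (4,7)

α = atan 0.8 = 38.66°;  2α = 77.32°
n_0 = (+0.8916, +0.4527)
n_1 = (+0.3191, +0.9477)
n_2 = (-0.2796, +0.9601)
n_3 = (-0.6704, +0.7420)
n_4 = (-0.9925, -0.1226)
n_5 = (-0.2983, -0.9545)
n_6 = (+0.5175, -0.8557)
n_7 = (+0.9701, -0.2425)
  (0,1): δ = 135.53°  ·
  (0,2): δ = 100.68°  ·
  (0,3): δ = 74.82°  ✓
  (0,4): δ = 19.88°  ✓
  (0,5): δ = 45.73°  ✓
  (0,6): δ = 94.24°  ·
  (0,7): δ = 139.04°  ·
  (1,2): δ = 145.15°  ·
  (1,3): δ = 119.29°  ·
  (1,4): δ = 64.35°  ✓
  (1,5): δ = 1.26°  ✓
  (1,6): δ = 49.77°  ✓
  (1,7): δ = 94.57°  ·
  (2,3): δ = 154.14°  ·
  (2,4): δ = 99.20°  ·
  (2,5): δ = 33.59°  ✓
  (2,6): δ = 14.93°  ✓
  (2,7): δ = 59.72°  ✓
  (3,4): δ = 125.06°  ·
  (3,5): δ = 59.45°  ✓
  (3,6): δ = 10.93°  ✓
  (3,7): δ = 33.87°  ✓
  (4,5): δ = 114.40°  ·
  (4,6): δ = 65.88°  ✓
  (4,7): δ = 21.08°  ✓
  (5,6): δ = 131.48°  ·
  (5,7): δ = 86.68°  ·
  (6,7): δ = 135.20°  ·
antipodal pairs: 14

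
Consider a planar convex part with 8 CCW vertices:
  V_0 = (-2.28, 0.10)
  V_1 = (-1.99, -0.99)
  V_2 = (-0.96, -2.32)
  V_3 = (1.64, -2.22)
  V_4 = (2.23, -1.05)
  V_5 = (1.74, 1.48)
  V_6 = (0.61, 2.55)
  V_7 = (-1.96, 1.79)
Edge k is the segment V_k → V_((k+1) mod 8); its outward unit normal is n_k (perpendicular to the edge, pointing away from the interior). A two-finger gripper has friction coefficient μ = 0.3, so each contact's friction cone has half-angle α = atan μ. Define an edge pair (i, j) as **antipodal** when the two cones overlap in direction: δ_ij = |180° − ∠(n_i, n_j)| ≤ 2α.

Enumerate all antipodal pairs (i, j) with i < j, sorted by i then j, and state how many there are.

count = 7; pairs: (0,4), (0,5), (1,4), (1,5), (2,6), (3,7), (4,7)

α = atan 0.3 = 16.70°;  2α = 33.40°
n_0 = (-0.9664, -0.2571)
n_1 = (-0.7906, -0.6123)
n_2 = (+0.0384, -0.9993)
n_3 = (+0.8929, -0.4503)
n_4 = (+0.9818, +0.1901)
n_5 = (+0.6876, +0.7261)
n_6 = (-0.2836, +0.9589)
n_7 = (-0.9825, +0.1860)
  (0,1): δ = 157.14°  ·
  (0,2): δ = 102.70°  ·
  (0,3): δ = 41.66°  ·
  (0,4): δ = 3.94°  ✓
  (0,5): δ = 31.66°  ✓
  (0,6): δ = 91.58°  ·
  (0,7): δ = 154.38°  ·
  (1,2): δ = 125.55°  ·
  (1,3): δ = 64.52°  ·
  (1,4): δ = 26.79°  ✓
  (1,5): δ = 8.81°  ✓
  (1,6): δ = 68.72°  ·
  (1,7): δ = 131.52°  ·
  (2,3): δ = 118.96°  ·
  (2,4): δ = 81.24°  ·
  (2,5): δ = 45.64°  ·
  (2,6): δ = 14.27°  ✓
  (2,7): δ = 77.08°  ·
  (3,4): δ = 142.28°  ·
  (3,5): δ = 106.68°  ·
  (3,6): δ = 46.77°  ·
  (3,7): δ = 16.04°  ✓
  (4,5): δ = 144.40°  ·
  (4,6): δ = 84.49°  ·
  (4,7): δ = 21.68°  ✓
  (5,6): δ = 120.09°  ·
  (5,7): δ = 57.28°  ·
  (6,7): δ = 117.20°  ·
antipodal pairs: 7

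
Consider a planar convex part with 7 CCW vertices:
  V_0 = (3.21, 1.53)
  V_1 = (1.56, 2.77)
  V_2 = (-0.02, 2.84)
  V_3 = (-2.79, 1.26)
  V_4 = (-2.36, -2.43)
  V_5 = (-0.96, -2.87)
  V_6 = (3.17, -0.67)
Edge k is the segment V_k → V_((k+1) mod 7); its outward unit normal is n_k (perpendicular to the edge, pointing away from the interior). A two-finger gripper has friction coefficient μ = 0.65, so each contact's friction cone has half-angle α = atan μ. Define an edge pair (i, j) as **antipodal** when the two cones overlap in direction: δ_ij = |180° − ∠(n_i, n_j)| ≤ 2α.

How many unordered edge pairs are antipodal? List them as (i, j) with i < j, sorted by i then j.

count = 9; pairs: (0,3), (0,4), (0,5), (1,4), (1,5), (2,4), (2,5), (2,6), (3,6)

α = atan 0.65 = 33.02°;  2α = 66.05°
n_0 = (+0.6008, +0.7994)
n_1 = (+0.0443, +0.9990)
n_2 = (-0.4955, +0.8686)
n_3 = (-0.9933, -0.1157)
n_4 = (-0.2998, -0.9540)
n_5 = (+0.4701, -0.8826)
n_6 = (+0.9998, -0.0182)
  (0,1): δ = 145.61°  ·
  (0,2): δ = 113.37°  ·
  (0,3): δ = 46.43°  ✓
  (0,4): δ = 19.48°  ✓
  (0,5): δ = 64.97°  ✓
  (0,6): δ = 125.88°  ·
  (1,2): δ = 147.76°  ·
  (1,3): δ = 80.82°  ·
  (1,4): δ = 14.91°  ✓
  (1,5): δ = 30.58°  ✓
  (1,6): δ = 91.50°  ·
  (2,3): δ = 113.05°  ·
  (2,4): δ = 47.15°  ✓
  (2,5): δ = 1.66°  ✓
  (2,6): δ = 59.26°  ✓
  (3,4): δ = 114.09°  ·
  (3,5): δ = 68.60°  ·
  (3,6): δ = 7.69°  ✓
  (4,5): δ = 134.51°  ·
  (4,6): δ = 73.59°  ·
  (5,6): δ = 119.09°  ·
antipodal pairs: 9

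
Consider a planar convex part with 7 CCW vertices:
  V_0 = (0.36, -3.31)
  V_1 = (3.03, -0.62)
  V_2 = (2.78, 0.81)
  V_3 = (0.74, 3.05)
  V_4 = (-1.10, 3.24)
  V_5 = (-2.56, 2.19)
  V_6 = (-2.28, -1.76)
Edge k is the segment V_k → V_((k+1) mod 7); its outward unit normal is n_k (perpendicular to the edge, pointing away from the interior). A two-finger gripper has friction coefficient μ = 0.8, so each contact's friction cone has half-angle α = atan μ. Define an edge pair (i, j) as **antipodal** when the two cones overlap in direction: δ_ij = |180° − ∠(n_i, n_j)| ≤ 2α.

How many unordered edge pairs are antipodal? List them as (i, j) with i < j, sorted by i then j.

α = atan 0.8 = 38.66°;  2α = 77.32°
n_0 = (+0.7097, -0.7045)
n_1 = (+0.9851, +0.1722)
n_2 = (+0.7393, +0.6733)
n_3 = (+0.1027, +0.9947)
n_4 = (-0.5839, +0.8119)
n_5 = (-0.9975, -0.0707)
n_6 = (-0.5063, -0.8624)
  (0,1): δ = 125.30°  ·
  (0,2): δ = 92.89°  ·
  (0,3): δ = 51.11°  ✓
  (0,4): δ = 9.49°  ✓
  (0,5): δ = 48.84°  ✓
  (0,6): δ = 104.37°  ·
  (1,2): δ = 147.59°  ·
  (1,3): δ = 105.81°  ·
  (1,4): δ = 64.19°  ✓
  (1,5): δ = 5.86°  ✓
  (1,6): δ = 49.67°  ✓
  (2,3): δ = 138.22°  ·
  (2,4): δ = 96.60°  ·
  (2,5): δ = 38.27°  ✓
  (2,6): δ = 17.26°  ✓
  (3,4): δ = 138.38°  ·
  (3,5): δ = 80.05°  ·
  (3,6): δ = 24.52°  ✓
  (4,5): δ = 121.67°  ·
  (4,6): δ = 66.14°  ✓
  (5,6): δ = 124.47°  ·
antipodal pairs: 10

count = 10; pairs: (0,3), (0,4), (0,5), (1,4), (1,5), (1,6), (2,5), (2,6), (3,6), (4,6)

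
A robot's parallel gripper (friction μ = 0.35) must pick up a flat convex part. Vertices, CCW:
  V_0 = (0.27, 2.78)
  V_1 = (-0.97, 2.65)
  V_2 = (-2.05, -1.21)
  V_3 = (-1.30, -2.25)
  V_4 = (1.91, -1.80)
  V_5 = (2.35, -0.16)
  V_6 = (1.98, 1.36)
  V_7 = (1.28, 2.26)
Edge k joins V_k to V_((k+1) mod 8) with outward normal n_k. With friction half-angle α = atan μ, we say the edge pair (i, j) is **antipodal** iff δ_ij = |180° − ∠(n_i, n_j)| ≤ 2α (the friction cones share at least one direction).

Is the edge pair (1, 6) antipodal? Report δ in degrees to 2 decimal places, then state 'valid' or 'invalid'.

δ = 53.51°, invalid

α = atan 0.35 = 19.29°;  2α = 38.58°
edge 1: e_1 = (-1.08, -3.86);  n_1 = (-0.9630, +0.2694)
edge 6: e_6 = (-0.70, +0.90);  n_6 = (+0.7894, +0.6139)
∠(n_1, n_6) = 126.49°
δ = |180° − 126.49°| = 53.51°
53.51° > 2α = 38.58°  →  invalid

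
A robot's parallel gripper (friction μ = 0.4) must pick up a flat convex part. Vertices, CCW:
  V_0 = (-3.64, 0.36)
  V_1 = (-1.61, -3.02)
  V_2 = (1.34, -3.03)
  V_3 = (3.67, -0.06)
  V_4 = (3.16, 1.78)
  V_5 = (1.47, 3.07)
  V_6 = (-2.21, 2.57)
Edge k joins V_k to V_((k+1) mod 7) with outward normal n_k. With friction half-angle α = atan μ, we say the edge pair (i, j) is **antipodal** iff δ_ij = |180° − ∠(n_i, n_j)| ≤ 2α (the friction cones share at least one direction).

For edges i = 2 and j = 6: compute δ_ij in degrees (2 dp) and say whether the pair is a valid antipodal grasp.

α = atan 0.4 = 21.80°;  2α = 43.60°
edge 2: e_2 = (+2.33, +2.97);  n_2 = (+0.7868, -0.6172)
edge 6: e_6 = (-1.43, -2.21);  n_6 = (-0.8396, +0.5433)
∠(n_2, n_6) = 174.79°
δ = |180° − 174.79°| = 5.21°
5.21° ≤ 2α = 43.60°  →  valid

δ = 5.21°, valid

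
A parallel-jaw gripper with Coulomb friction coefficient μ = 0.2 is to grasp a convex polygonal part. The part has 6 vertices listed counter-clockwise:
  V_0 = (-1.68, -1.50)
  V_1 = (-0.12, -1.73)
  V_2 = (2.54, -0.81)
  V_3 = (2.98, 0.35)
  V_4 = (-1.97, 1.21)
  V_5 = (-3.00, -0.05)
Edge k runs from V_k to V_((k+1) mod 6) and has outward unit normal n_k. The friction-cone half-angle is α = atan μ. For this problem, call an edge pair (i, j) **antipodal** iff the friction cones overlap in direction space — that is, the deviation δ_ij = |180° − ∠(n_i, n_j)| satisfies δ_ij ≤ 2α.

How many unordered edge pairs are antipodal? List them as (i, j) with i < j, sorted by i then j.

α = atan 0.2 = 11.31°;  2α = 22.62°
n_0 = (-0.1459, -0.9893)
n_1 = (+0.3269, -0.9451)
n_2 = (+0.9350, -0.3547)
n_3 = (+0.1712, +0.9852)
n_4 = (-0.7742, +0.6329)
n_5 = (-0.7395, -0.6732)
  (0,1): δ = 152.53°  ·
  (0,2): δ = 102.39°  ·
  (0,3): δ = 1.47°  ✓
  (0,4): δ = 59.12°  ·
  (0,5): δ = 140.70°  ·
  (1,2): δ = 129.85°  ·
  (1,3): δ = 28.93°  ·
  (1,4): δ = 31.66°  ·
  (1,5): δ = 113.23°  ·
  (2,3): δ = 79.08°  ·
  (2,4): δ = 18.49°  ✓
  (2,5): δ = 63.09°  ·
  (3,4): δ = 119.41°  ·
  (3,5): δ = 37.83°  ·
  (4,5): δ = 98.42°  ·
antipodal pairs: 2

count = 2; pairs: (0,3), (2,4)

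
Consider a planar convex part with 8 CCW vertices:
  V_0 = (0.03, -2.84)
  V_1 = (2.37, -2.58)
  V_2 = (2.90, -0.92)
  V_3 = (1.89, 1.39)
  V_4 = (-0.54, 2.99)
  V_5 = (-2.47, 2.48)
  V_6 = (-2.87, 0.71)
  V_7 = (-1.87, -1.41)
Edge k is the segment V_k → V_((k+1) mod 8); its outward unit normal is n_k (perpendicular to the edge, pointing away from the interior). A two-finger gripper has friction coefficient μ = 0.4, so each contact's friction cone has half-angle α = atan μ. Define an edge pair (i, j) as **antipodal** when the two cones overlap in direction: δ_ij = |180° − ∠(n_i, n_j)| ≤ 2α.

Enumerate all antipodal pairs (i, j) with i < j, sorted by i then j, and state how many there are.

count = 9; pairs: (0,3), (0,4), (1,5), (1,6), (2,5), (2,6), (2,7), (3,6), (3,7)

α = atan 0.4 = 21.80°;  2α = 43.60°
n_0 = (+0.1104, -0.9939)
n_1 = (+0.9526, -0.3042)
n_2 = (+0.9162, +0.4006)
n_3 = (+0.5499, +0.8352)
n_4 = (-0.2555, +0.9668)
n_5 = (-0.9754, +0.2204)
n_6 = (-0.9044, -0.4266)
n_7 = (-0.6013, -0.7990)
  (0,1): δ = 114.05°  ·
  (0,2): δ = 72.72°  ·
  (0,3): δ = 39.70°  ✓
  (0,4): δ = 8.46°  ✓
  (0,5): δ = 70.93°  ·
  (0,6): δ = 108.91°  ·
  (0,7): δ = 136.69°  ·
  (1,2): δ = 138.68°  ·
  (1,3): δ = 105.66°  ·
  (1,4): δ = 57.49°  ·
  (1,5): δ = 4.97°  ✓
  (1,6): δ = 42.96°  ✓
  (1,7): δ = 70.74°  ·
  (2,3): δ = 146.98°  ·
  (2,4): δ = 98.81°  ·
  (2,5): δ = 36.35°  ✓
  (2,6): δ = 1.64°  ✓
  (2,7): δ = 29.42°  ✓
  (3,4): δ = 131.84°  ·
  (3,5): δ = 69.37°  ·
  (3,6): δ = 31.38°  ✓
  (3,7): δ = 3.60°  ✓
  (4,5): δ = 117.54°  ·
  (4,6): δ = 79.55°  ·
  (4,7): δ = 51.77°  ·
  (5,6): δ = 142.01°  ·
  (5,7): δ = 114.23°  ·
  (6,7): δ = 152.22°  ·
antipodal pairs: 9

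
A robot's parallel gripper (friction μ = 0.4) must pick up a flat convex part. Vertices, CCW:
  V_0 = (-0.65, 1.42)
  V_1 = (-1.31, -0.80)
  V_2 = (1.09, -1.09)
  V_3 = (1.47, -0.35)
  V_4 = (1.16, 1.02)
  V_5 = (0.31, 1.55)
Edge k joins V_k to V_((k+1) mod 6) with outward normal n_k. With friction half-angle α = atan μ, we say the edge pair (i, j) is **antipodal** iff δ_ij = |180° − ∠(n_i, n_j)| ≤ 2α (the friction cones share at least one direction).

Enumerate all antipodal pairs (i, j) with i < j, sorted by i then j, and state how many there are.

α = atan 0.4 = 21.80°;  2α = 43.60°
n_0 = (-0.9585, +0.2850)
n_1 = (-0.1200, -0.9928)
n_2 = (+0.8896, -0.4568)
n_3 = (+0.9753, +0.2207)
n_4 = (+0.5291, +0.8486)
n_5 = (-0.1342, +0.9910)
  (0,1): δ = 80.33°  ·
  (0,2): δ = 10.62°  ✓
  (0,3): δ = 29.31°  ✓
  (0,4): δ = 74.61°  ·
  (0,5): δ = 114.27°  ·
  (1,2): δ = 110.29°  ·
  (1,3): δ = 70.36°  ·
  (1,4): δ = 25.05°  ✓
  (1,5): δ = 14.60°  ✓
  (2,3): δ = 140.07°  ·
  (2,4): δ = 94.76°  ·
  (2,5): δ = 55.11°  ·
  (3,4): δ = 134.69°  ·
  (3,5): δ = 95.04°  ·
  (4,5): δ = 140.34°  ·
antipodal pairs: 4

count = 4; pairs: (0,2), (0,3), (1,4), (1,5)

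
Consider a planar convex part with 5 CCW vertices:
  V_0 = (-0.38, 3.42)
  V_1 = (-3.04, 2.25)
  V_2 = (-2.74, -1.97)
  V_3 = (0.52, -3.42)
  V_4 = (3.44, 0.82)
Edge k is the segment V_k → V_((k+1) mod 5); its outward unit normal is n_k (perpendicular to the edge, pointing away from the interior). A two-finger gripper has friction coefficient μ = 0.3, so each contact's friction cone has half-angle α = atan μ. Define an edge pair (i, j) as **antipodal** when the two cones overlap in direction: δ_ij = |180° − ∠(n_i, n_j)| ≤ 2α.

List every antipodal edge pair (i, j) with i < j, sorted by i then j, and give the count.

count = 2; pairs: (0,3), (2,4)

α = atan 0.3 = 16.70°;  2α = 33.40°
n_0 = (-0.4026, +0.9154)
n_1 = (-0.9975, -0.0709)
n_2 = (-0.4064, -0.9137)
n_3 = (+0.8236, -0.5672)
n_4 = (+0.5627, +0.8267)
  (0,1): δ = 109.68°  ·
  (0,2): δ = 47.72°  ·
  (0,3): δ = 31.70°  ✓
  (0,4): δ = 122.02°  ·
  (1,2): δ = 118.05°  ·
  (1,3): δ = 38.62°  ·
  (1,4): δ = 51.69°  ·
  (2,3): δ = 100.58°  ·
  (2,4): δ = 10.26°  ✓
  (3,4): δ = 89.69°  ·
antipodal pairs: 2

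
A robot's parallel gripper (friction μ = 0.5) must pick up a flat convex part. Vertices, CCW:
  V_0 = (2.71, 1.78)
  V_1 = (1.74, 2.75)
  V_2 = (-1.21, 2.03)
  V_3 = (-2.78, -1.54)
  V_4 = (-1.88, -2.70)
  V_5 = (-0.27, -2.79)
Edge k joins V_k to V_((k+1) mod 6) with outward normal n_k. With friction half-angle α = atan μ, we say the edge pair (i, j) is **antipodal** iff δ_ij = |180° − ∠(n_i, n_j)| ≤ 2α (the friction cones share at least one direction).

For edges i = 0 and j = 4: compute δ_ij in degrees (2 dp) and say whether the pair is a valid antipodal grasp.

α = atan 0.5 = 26.57°;  2α = 53.13°
edge 0: e_0 = (-0.97, +0.97);  n_0 = (+0.7071, +0.7071)
edge 4: e_4 = (+1.61, -0.09);  n_4 = (-0.0558, -0.9984)
∠(n_0, n_4) = 138.20°
δ = |180° − 138.20°| = 41.80°
41.80° ≤ 2α = 53.13°  →  valid

δ = 41.80°, valid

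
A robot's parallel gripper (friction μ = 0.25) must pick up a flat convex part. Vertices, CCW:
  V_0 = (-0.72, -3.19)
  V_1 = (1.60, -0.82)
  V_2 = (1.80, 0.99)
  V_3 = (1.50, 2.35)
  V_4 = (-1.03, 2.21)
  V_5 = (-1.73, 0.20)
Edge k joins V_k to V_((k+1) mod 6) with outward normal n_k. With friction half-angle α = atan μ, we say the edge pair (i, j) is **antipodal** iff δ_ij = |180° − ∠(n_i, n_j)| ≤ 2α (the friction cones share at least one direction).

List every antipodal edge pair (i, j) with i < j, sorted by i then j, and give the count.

count = 4; pairs: (0,4), (1,4), (1,5), (2,5)

α = atan 0.25 = 14.04°;  2α = 28.07°
n_0 = (+0.7146, -0.6995)
n_1 = (+0.9940, -0.1098)
n_2 = (+0.9765, +0.2154)
n_3 = (-0.0553, +0.9985)
n_4 = (-0.9444, +0.3289)
n_5 = (-0.9584, -0.2855)
  (0,1): δ = 141.92°  ·
  (0,2): δ = 123.17°  ·
  (0,3): δ = 42.44°  ·
  (0,4): δ = 25.19°  ✓
  (0,5): δ = 60.98°  ·
  (1,2): δ = 161.25°  ·
  (1,3): δ = 80.53°  ·
  (1,4): δ = 12.90°  ✓
  (1,5): δ = 22.90°  ✓
  (2,3): δ = 99.27°  ·
  (2,4): δ = 31.64°  ·
  (2,5): δ = 4.15°  ✓
  (3,4): δ = 112.37°  ·
  (3,5): δ = 76.58°  ·
  (4,5): δ = 144.21°  ·
antipodal pairs: 4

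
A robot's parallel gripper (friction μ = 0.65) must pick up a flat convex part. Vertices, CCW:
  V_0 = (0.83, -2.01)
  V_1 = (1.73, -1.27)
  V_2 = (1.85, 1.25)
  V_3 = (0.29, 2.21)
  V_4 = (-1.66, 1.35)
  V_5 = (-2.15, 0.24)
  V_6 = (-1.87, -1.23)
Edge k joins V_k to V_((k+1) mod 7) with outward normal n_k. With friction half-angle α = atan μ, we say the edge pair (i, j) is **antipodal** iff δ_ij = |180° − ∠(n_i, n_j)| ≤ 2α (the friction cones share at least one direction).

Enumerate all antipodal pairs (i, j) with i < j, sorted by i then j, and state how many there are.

α = atan 0.65 = 33.02°;  2α = 66.05°
n_0 = (+0.6351, -0.7724)
n_1 = (+0.9989, -0.0476)
n_2 = (+0.5241, +0.8517)
n_3 = (-0.4035, +0.9150)
n_4 = (-0.9148, +0.4038)
n_5 = (-0.9823, -0.1871)
n_6 = (-0.2775, -0.9607)
  (0,1): δ = 132.15°  ·
  (0,2): δ = 71.04°  ·
  (0,3): δ = 15.63°  ✓
  (0,4): δ = 26.75°  ✓
  (0,5): δ = 61.36°  ✓
  (0,6): δ = 124.46°  ·
  (1,2): δ = 118.88°  ·
  (1,3): δ = 63.47°  ✓
  (1,4): δ = 21.09°  ✓
  (1,5): δ = 13.51°  ✓
  (1,6): δ = 76.61°  ·
  (2,3): δ = 124.59°  ·
  (2,4): δ = 82.21°  ·
  (2,5): δ = 47.61°  ✓
  (2,6): δ = 15.49°  ✓
  (3,4): δ = 137.62°  ·
  (3,5): δ = 103.01°  ·
  (3,6): δ = 39.91°  ✓
  (4,5): δ = 145.40°  ·
  (4,6): δ = 82.29°  ·
  (5,6): δ = 116.90°  ·
antipodal pairs: 9

count = 9; pairs: (0,3), (0,4), (0,5), (1,3), (1,4), (1,5), (2,5), (2,6), (3,6)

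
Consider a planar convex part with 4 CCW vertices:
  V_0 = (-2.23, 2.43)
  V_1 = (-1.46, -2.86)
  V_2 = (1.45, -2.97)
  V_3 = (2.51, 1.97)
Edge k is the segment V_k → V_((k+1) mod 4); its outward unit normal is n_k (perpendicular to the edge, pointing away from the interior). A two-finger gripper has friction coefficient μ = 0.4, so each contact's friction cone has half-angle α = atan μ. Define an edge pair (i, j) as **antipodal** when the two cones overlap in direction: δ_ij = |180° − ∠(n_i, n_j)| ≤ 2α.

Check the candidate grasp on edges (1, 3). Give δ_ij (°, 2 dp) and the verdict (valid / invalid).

δ = 3.38°, valid

α = atan 0.4 = 21.80°;  2α = 43.60°
edge 1: e_1 = (+2.91, -0.11);  n_1 = (-0.0378, -0.9993)
edge 3: e_3 = (-4.74, +0.46);  n_3 = (+0.0966, +0.9953)
∠(n_1, n_3) = 176.62°
δ = |180° − 176.62°| = 3.38°
3.38° ≤ 2α = 43.60°  →  valid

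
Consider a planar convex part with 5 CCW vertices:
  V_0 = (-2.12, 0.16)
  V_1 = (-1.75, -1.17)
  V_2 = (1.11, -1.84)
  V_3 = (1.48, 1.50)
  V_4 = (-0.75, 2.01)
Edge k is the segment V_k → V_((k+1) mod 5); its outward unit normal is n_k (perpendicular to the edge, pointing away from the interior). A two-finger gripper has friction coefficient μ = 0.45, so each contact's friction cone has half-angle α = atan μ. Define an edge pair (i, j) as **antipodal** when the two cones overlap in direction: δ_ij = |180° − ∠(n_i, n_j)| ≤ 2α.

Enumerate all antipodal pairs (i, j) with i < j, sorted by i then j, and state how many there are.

count = 3; pairs: (0,2), (1,3), (2,4)

α = atan 0.45 = 24.23°;  2α = 48.46°
n_0 = (-0.9634, -0.2680)
n_1 = (-0.2281, -0.9736)
n_2 = (+0.9939, -0.1101)
n_3 = (+0.2229, +0.9748)
n_4 = (-0.8036, +0.5951)
  (0,1): δ = 118.73°  ·
  (0,2): δ = 21.87°  ✓
  (0,3): δ = 61.57°  ·
  (0,4): δ = 127.93°  ·
  (1,2): δ = 83.14°  ·
  (1,3): δ = 0.30°  ✓
  (1,4): δ = 66.66°  ·
  (2,3): δ = 96.56°  ·
  (2,4): δ = 30.20°  ✓
  (3,4): δ = 113.64°  ·
antipodal pairs: 3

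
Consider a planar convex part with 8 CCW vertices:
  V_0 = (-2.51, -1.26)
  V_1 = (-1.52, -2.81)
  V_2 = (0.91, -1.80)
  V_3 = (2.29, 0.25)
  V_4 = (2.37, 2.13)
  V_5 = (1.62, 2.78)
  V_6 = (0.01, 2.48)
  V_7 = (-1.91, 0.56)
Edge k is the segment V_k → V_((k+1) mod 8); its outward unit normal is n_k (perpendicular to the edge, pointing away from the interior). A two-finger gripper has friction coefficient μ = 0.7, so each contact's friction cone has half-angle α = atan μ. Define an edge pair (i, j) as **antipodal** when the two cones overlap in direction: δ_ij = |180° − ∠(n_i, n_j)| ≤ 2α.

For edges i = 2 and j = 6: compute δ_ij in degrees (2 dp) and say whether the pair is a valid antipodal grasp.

δ = 11.05°, valid

α = atan 0.7 = 34.99°;  2α = 69.98°
edge 2: e_2 = (+1.38, +2.05);  n_2 = (+0.8296, -0.5584)
edge 6: e_6 = (-1.92, -1.92);  n_6 = (-0.7071, +0.7071)
∠(n_2, n_6) = 168.95°
δ = |180° − 168.95°| = 11.05°
11.05° ≤ 2α = 69.98°  →  valid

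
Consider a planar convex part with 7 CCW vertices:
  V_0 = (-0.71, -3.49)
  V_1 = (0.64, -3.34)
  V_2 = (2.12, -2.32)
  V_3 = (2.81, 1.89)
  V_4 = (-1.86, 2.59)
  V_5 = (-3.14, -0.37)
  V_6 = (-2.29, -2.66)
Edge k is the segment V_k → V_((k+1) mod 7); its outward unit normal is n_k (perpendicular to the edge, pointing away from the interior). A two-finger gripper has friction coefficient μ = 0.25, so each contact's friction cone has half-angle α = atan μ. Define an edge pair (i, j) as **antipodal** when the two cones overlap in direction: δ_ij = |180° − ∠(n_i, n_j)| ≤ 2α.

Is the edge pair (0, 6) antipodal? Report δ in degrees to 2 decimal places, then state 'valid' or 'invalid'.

δ = 145.95°, invalid

α = atan 0.25 = 14.04°;  2α = 28.07°
edge 0: e_0 = (+1.35, +0.15);  n_0 = (+0.1104, -0.9939)
edge 6: e_6 = (+1.58, -0.83);  n_6 = (-0.4651, -0.8853)
∠(n_0, n_6) = 34.05°
δ = |180° − 34.05°| = 145.95°
145.95° > 2α = 28.07°  →  invalid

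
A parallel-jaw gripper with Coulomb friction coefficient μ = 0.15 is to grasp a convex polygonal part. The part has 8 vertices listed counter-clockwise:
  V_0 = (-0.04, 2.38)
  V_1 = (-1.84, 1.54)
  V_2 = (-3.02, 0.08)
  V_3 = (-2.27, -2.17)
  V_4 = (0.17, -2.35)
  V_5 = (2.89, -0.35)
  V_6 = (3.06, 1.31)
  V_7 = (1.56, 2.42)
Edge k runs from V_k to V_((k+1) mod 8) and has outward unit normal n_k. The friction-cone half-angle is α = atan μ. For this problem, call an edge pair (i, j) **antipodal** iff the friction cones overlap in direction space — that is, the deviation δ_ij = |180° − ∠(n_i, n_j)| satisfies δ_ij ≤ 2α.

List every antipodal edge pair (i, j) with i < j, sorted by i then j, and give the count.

count = 3; pairs: (0,4), (1,4), (3,7)

α = atan 0.15 = 8.53°;  2α = 17.06°
n_0 = (-0.4229, +0.9062)
n_1 = (-0.7777, +0.6286)
n_2 = (-0.9487, -0.3162)
n_3 = (-0.0736, -0.9973)
n_4 = (+0.5924, -0.8057)
n_5 = (+0.9948, -0.1019)
n_6 = (+0.5948, +0.8038)
n_7 = (-0.0250, +0.9997)
  (0,1): δ = 153.96°  ·
  (0,2): δ = 96.58°  ·
  (0,3): δ = 29.24°  ·
  (0,4): δ = 11.31°  ✓
  (0,5): δ = 59.14°  ·
  (0,6): δ = 118.48°  ·
  (0,7): δ = 156.42°  ·
  (1,2): δ = 122.62°  ·
  (1,3): δ = 55.27°  ·
  (1,4): δ = 14.73°  ✓
  (1,5): δ = 33.10°  ·
  (1,6): δ = 92.44°  ·
  (1,7): δ = 130.38°  ·
  (2,3): δ = 112.65°  ·
  (2,4): δ = 72.11°  ·
  (2,5): δ = 24.28°  ·
  (2,6): δ = 35.06°  ·
  (2,7): δ = 73.00°  ·
  (3,4): δ = 139.45°  ·
  (3,5): δ = 91.63°  ·
  (3,6): δ = 32.28°  ·
  (3,7): δ = 5.65°  ✓
  (4,5): δ = 132.17°  ·
  (4,6): δ = 72.83°  ·
  (4,7): δ = 34.89°  ·
  (5,6): δ = 120.65°  ·
  (5,7): δ = 82.72°  ·
  (6,7): δ = 142.07°  ·
antipodal pairs: 3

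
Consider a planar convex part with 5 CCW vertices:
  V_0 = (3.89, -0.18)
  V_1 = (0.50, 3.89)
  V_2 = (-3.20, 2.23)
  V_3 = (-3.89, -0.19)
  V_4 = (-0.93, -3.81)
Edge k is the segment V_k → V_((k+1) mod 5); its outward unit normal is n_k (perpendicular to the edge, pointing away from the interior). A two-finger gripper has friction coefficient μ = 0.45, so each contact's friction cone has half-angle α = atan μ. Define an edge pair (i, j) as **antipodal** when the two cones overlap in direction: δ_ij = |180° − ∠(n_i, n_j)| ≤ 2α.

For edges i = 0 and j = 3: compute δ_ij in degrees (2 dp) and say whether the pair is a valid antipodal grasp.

δ = 0.52°, valid

α = atan 0.45 = 24.23°;  2α = 48.46°
edge 0: e_0 = (-3.39, +4.07);  n_0 = (+0.7684, +0.6400)
edge 3: e_3 = (+2.96, -3.62);  n_3 = (-0.7741, -0.6330)
∠(n_0, n_3) = 179.48°
δ = |180° − 179.48°| = 0.52°
0.52° ≤ 2α = 48.46°  →  valid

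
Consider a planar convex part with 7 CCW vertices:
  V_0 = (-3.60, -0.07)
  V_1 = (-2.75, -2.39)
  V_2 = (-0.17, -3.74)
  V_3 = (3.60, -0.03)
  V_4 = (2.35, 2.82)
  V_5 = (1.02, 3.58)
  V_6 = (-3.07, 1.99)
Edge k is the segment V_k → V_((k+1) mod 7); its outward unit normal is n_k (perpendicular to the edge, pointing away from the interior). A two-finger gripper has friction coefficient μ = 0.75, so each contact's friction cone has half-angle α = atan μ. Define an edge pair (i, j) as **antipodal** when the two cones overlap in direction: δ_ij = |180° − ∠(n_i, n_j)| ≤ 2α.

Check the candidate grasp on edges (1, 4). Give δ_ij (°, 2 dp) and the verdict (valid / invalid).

δ = 2.12°, valid

α = atan 0.75 = 36.87°;  2α = 73.74°
edge 1: e_1 = (+2.58, -1.35);  n_1 = (-0.4636, -0.8860)
edge 4: e_4 = (-1.33, +0.76);  n_4 = (+0.4961, +0.8682)
∠(n_1, n_4) = 177.88°
δ = |180° − 177.88°| = 2.12°
2.12° ≤ 2α = 73.74°  →  valid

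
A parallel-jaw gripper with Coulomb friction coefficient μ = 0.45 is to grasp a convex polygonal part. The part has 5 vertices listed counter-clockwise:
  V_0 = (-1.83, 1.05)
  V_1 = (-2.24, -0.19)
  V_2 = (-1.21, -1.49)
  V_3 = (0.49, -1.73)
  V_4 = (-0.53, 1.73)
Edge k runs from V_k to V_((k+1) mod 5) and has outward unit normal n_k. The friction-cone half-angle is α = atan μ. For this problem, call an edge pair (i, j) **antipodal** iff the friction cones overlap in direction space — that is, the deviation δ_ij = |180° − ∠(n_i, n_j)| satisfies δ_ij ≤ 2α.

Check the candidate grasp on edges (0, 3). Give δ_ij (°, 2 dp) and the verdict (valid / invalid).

δ = 34.72°, valid

α = atan 0.45 = 24.23°;  2α = 48.46°
edge 0: e_0 = (-0.41, -1.24);  n_0 = (-0.9494, +0.3139)
edge 3: e_3 = (-1.02, +3.46);  n_3 = (+0.9592, +0.2828)
∠(n_0, n_3) = 145.28°
δ = |180° − 145.28°| = 34.72°
34.72° ≤ 2α = 48.46°  →  valid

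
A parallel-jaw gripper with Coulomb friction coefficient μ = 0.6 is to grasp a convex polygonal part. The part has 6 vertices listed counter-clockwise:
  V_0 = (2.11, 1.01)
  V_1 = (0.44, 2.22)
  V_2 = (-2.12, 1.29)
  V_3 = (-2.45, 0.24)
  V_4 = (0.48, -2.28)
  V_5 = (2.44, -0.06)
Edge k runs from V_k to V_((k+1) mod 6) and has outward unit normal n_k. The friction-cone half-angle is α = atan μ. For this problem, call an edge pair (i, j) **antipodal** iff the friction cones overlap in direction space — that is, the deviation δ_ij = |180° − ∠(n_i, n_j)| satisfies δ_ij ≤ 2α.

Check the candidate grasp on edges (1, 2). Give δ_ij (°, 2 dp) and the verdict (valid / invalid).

α = atan 0.6 = 30.96°;  2α = 61.93°
edge 1: e_1 = (-2.56, -0.93);  n_1 = (-0.3414, +0.9399)
edge 2: e_2 = (-0.33, -1.05);  n_2 = (-0.9540, +0.2998)
∠(n_1, n_2) = 52.59°
δ = |180° − 52.59°| = 127.41°
127.41° > 2α = 61.93°  →  invalid

δ = 127.41°, invalid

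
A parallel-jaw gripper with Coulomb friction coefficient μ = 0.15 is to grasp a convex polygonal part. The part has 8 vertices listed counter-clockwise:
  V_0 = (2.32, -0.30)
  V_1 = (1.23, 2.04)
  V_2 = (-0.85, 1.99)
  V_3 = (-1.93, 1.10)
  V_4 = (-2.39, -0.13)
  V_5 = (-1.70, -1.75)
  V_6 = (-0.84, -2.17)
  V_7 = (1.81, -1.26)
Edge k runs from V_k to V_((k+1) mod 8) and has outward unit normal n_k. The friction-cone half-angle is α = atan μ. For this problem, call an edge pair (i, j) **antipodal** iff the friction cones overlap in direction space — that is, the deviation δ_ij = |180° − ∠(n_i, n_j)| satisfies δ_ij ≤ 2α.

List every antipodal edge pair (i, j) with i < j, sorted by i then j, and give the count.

count = 2; pairs: (0,4), (3,7)

α = atan 0.15 = 8.53°;  2α = 17.06°
n_0 = (+0.9065, +0.4222)
n_1 = (-0.0240, +0.9997)
n_2 = (-0.6360, +0.7717)
n_3 = (-0.9366, +0.3503)
n_4 = (-0.9200, -0.3919)
n_5 = (-0.4388, -0.8986)
n_6 = (+0.3248, -0.9458)
n_7 = (+0.8831, -0.4692)
  (0,1): δ = 113.60°  ·
  (0,2): δ = 75.49°  ·
  (0,3): δ = 45.48°  ·
  (0,4): δ = 1.91°  ✓
  (0,5): δ = 38.99°  ·
  (0,6): δ = 83.98°  ·
  (0,7): δ = 127.04°  ·
  (1,2): δ = 141.89°  ·
  (1,3): δ = 111.88°  ·
  (1,4): δ = 68.31°  ·
  (1,5): δ = 27.41°  ·
  (1,6): δ = 17.58°  ·
  (1,7): δ = 60.64°  ·
  (2,3): δ = 150.00°  ·
  (2,4): δ = 106.42°  ·
  (2,5): δ = 65.52°  ·
  (2,6): δ = 20.54°  ·
  (2,7): δ = 22.53°  ·
  (3,4): δ = 136.42°  ·
  (3,5): δ = 95.52°  ·
  (3,6): δ = 50.54°  ·
  (3,7): δ = 7.47°  ✓
  (4,5): δ = 139.10°  ·
  (4,6): δ = 94.12°  ·
  (4,7): δ = 51.05°  ·
  (5,6): δ = 135.02°  ·
  (5,7): δ = 91.95°  ·
  (6,7): δ = 136.93°  ·
antipodal pairs: 2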